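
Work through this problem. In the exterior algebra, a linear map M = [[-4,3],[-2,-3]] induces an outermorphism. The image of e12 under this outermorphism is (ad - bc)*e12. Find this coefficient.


The outermorphism of a linear map f sends e1^e2 to f(e1)^f(e2).
f(e1) = -4*e1 - 2*e2
f(e2) = 3*e1 - 3*e2
f(e1) ^ f(e2) = (-4*e1 - 2*e2) ^ (3*e1 - 3*e2)
= (-4)*(-3)*e12 + (-2)*3*e21
= (12 - (-6))*e12
= 18*e12
Coefficient = 18


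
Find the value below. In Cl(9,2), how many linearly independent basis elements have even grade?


Even subalgebra dimension = 2^(n-1)
n = 9 + 2 = 11
2^(11 - 1) = 2^10 = 1024
Verification: sum of C(11,k) for even k = 1 + 55 + 330 + 462 + 165 + 11 = 1024
Result = 1024


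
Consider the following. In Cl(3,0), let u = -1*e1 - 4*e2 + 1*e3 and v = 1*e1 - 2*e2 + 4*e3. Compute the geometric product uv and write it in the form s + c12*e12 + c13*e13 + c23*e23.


In Cl(3,0): e_i^2 = 1, e_ie_j = -e_je_i for i != j.
Scalar part = u . v = (-1)*1 + (-4)*(-2) + 1*4
= -1 + 8 + 4 = 11
e12 coeff = (-1)*(-2) - (-4)*1 = 2 - (-4) = 6
e13 coeff = (-1)*4 - 1*1 = -4 - 1 = -5
e23 coeff = (-4)*4 - 1*(-2) = -16 - (-2) = -14
uv = 11 + 6*e12 - 5*e13 - 14*e23


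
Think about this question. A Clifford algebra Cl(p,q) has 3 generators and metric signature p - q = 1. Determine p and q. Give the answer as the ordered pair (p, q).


We need p + q = 3 and p - q = 1.
Adding: 2p = 3 + 1 = 4, so p = 2.
Then q = 3 - 2 = 1.
(p, q) = (2, 1)


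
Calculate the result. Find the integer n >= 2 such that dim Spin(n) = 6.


dim Spin(n) = dim so(n) = n(n-1)/2.
Solve n(n-1)/2 = 6, i.e. n^2 - n - 12 = 0.
Discriminant = 1 + 8*6 = 49
n = (1 + sqrt(49))/2 = (1 + 7)/2 = 4


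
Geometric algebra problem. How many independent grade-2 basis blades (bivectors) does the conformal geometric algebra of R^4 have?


The conformal model of R^4 uses Cl(5,1) with m = 4 + 2 = 6 generators.
Number of grade-2 blades = C(m, 2) = C(6, 2)
= 6*5/2 = 15


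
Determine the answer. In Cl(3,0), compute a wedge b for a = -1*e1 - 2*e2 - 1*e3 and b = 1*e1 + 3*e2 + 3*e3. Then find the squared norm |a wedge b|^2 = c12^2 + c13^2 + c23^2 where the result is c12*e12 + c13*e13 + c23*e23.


a wedge b = (a1*b2 - a2*b1)*e12 + (a1*b3 - a3*b1)*e13 + (a2*b3 - a3*b2)*e23
e12 coeff: (-1)*3 - (-2)*1 = -3 - (-2) = -1
e13 coeff: (-1)*3 - (-1)*1 = -3 - (-1) = -2
e23 coeff: (-2)*3 - (-1)*3 = -6 - (-3) = -3
|a wedge b|^2 = (-1)^2 + (-2)^2 + (-3)^2
= 1 + 4 + 9
= 14


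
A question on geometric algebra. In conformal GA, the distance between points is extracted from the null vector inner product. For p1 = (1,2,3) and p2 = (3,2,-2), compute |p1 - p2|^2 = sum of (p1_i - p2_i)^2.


p1 - p2 = (-2, 0, 5)
|p1 - p2|^2 = (-2)^2 + 0^2 + 5^2
= 4 + 0 + 25
= 29


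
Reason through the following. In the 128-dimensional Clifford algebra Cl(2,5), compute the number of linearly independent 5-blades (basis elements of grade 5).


Number of grade-k basis blades in Cl(p,q) with n = p + q is C(n, k).
n = 2 + 5 = 7
C(7, 5) = 7! / (5! * 2!)
= 5040 / (120 * 2)
= 21


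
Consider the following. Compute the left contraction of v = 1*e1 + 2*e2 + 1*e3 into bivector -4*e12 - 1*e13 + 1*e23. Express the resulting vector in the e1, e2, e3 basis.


Left contraction v _| B = <vB>_1 (grade-1 part of the geometric product vB).
Using e1_|e12 = e2, e2_|e12 = -e1, e1_|e13 = e3, e3_|e13 = -e1, e2_|e23 = e3, e3_|e23 = -e2:
e1 coeff: -v2*b12 - v3*b13 = -(2)*(-4) - (1)*(-1) = 9
e2 coeff: v1*b12 - v3*b23 = (1)*(-4) - (1)*(1) = -5
e3 coeff: v1*b13 + v2*b23 = (1)*(-1) + (2)*(1) = 1
v _| B = 9*e1 - 5*e2 + 1*e3


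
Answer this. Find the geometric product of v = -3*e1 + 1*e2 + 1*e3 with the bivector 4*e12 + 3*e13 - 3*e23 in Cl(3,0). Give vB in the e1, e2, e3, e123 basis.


vB has grade-1 (vector) and grade-3 (trivector) parts: vB = (v _| B) + (v ^ B).
Vector part <vB>_1:
  e1: -v2*b12 - v3*b13 = -(1)*(4) - (1)*(3) = -7
  e2: v1*b12 - v3*b23 = (-3)*(4) - (1)*(-3) = -9
  e3: v1*b13 + v2*b23 = (-3)*(3) + (1)*(-3) = -12
Trivector part <vB>_3:
  e123: v1*b23 - v2*b13 + v3*b12 = (-3)*(-3) - (1)*(3) + (1)*(4) = 10
vB = -7*e1 - 9*e2 - 12*e3 + 10*e123


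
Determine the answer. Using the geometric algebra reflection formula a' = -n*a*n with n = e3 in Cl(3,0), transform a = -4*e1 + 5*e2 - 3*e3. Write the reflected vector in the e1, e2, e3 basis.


Reflection formula: a' = -n*a*n, with n = e3 (unit vector, n^2 = 1).
For reflection through hyperplane perp to e3:
The component along e3 flips sign, others stay.
a = (-4, 5, -3)
a' = (-4, 5, 3)
a' = -4*e1 + 5*e2 + 3*e3


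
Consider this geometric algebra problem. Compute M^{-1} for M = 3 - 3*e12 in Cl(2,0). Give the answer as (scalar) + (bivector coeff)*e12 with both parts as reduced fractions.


M = 3 - 3*e12, where e12^2 = -1.
Since M commutes with its reverse ~M = a - b*e12, M * ~M = a^2 - b^2*e12^2 = a^2 + b^2.
So M^{-1} = ~M / (a^2 + b^2) = (a - b*e12)/(a^2 + b^2).
a^2 + b^2 = 9 + 9 = 18
Scalar part = 3/18 = 1/6
Bivector coeff = 3/18 = 1/6
M^{-1} = 1/6 + 1/6*e12


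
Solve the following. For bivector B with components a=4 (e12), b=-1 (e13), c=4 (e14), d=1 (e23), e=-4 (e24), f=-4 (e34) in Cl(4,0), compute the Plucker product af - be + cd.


Plucker relation: af - be + cd
a*f = 4*(-4) = -16
b*e = (-1)*(-4) = 4
c*d = 4*1 = 4
af - be + cd = -16 - 4 + 4
= -16


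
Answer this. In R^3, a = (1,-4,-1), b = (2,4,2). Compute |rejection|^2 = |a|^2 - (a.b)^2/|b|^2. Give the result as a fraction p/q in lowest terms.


|a|^2 = 1^2 + (-4)^2 + (-1)^2 = 18
|b|^2 = 2^2 + 4^2 + 2^2 = 24
a . b = 1*2 + (-4)*4 + (-1)*2 = -16
(a.b)^2 = (-16)^2 = 256
|rej|^2 = 18 - 256/24
= (432 - 256)/24
= 176/24
In lowest terms: 22/3


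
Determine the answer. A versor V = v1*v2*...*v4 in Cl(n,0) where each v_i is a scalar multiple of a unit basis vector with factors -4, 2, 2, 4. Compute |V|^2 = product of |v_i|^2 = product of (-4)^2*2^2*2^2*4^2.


Each vector v_i has |v_i|^2 = s_i^2
Squared scales: (-4)^2 = 16, 2^2 = 4, 2^2 = 4, 4^2 = 16
|V|^2 = 16 * 4 * 4 * 16
= 4096


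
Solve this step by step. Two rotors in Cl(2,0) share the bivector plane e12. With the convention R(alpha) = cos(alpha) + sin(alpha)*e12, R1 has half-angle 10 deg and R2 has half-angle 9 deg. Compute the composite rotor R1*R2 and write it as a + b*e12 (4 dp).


Same-plane rotors commute and their half-angles add:
R1*R2 = cos(a1 + a2) + sin(a1 + a2)*e12.
a1 + a2 = 10 + 9 = 19 deg
cos(19 deg) = 0.9455
sin(19 deg) = 0.3256
R1*R2 = 0.9455 + 0.3256*e12


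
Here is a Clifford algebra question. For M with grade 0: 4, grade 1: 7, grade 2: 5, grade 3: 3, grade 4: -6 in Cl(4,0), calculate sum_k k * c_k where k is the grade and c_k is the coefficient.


Grade-weighted sum = sum of grade_k * coefficient_k
0*4 = 0
1*7 = 7
2*5 = 10
3*3 = 9
4*(-6) = -24
Total = 0 + 7 + 10 + 9 + (-24) = 2


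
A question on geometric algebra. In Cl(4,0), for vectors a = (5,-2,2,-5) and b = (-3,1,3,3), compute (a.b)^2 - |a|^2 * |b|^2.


a . b = 5*(-3) + (-2)*1 + 2*3 + (-5)*3
= -15 + (-2) + 6 + (-15) = -26
|a|^2 = 5^2 + (-2)^2 + 2^2 + (-5)^2 = 58
|b|^2 = (-3)^2 + 1^2 + 3^2 + 3^2 = 28
(a.b)^2 = (-26)^2 = 676
|a|^2 * |b|^2 = 58 * 28 = 1624
Result = 676 - 1624 = -948


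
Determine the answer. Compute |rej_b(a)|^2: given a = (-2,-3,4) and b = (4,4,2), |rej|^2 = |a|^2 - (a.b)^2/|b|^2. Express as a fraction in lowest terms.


|a|^2 = (-2)^2 + (-3)^2 + 4^2 = 29
|b|^2 = 4^2 + 4^2 + 2^2 = 36
a . b = (-2)*4 + (-3)*4 + 4*2 = -12
(a.b)^2 = (-12)^2 = 144
|rej|^2 = 29 - 144/36
= (1044 - 144)/36
= 900/36
In lowest terms: 25/1


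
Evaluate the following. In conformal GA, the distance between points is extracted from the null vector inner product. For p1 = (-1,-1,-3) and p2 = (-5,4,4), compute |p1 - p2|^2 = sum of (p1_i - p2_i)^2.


p1 - p2 = (4, -5, -7)
|p1 - p2|^2 = 4^2 + (-5)^2 + (-7)^2
= 16 + 25 + 49
= 90


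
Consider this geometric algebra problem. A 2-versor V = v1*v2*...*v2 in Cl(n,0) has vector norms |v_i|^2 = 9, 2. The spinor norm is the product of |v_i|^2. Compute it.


Spinor norm N(V) = |v1|^2 * |v2|^2 * ... * |v2|^2
= 9 * 2
Running product: 9, 18
N(V) = 18


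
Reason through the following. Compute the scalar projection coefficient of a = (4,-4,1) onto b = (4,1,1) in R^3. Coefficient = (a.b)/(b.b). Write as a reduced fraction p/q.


Projection coefficient = (a . b) / (b . b)
a . b = 4*4 + (-4)*1 + 1*1
= 16 + (-4) + 1 = 13
b . b = 4^2 + 1^2 + 1^2
= 16 + 1 + 1 = 18
Coefficient = 13/18
In lowest terms: 13/18


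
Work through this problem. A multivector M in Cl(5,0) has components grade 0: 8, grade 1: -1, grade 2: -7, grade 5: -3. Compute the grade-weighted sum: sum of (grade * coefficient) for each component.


Grade-weighted sum = sum of grade_k * coefficient_k
0*8 = 0
1*(-1) = -1
2*(-7) = -14
5*(-3) = -15
Total = 0 + (-1) + (-14) + (-15) = -30


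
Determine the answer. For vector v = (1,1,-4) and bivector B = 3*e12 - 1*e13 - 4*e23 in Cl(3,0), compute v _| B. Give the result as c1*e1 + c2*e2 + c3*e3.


Left contraction v _| B = <vB>_1 (grade-1 part of the geometric product vB).
Using e1_|e12 = e2, e2_|e12 = -e1, e1_|e13 = e3, e3_|e13 = -e1, e2_|e23 = e3, e3_|e23 = -e2:
e1 coeff: -v2*b12 - v3*b13 = -(1)*(3) - (-4)*(-1) = -7
e2 coeff: v1*b12 - v3*b23 = (1)*(3) - (-4)*(-4) = -13
e3 coeff: v1*b13 + v2*b23 = (1)*(-1) + (1)*(-4) = -5
v _| B = -7*e1 - 13*e2 - 5*e3


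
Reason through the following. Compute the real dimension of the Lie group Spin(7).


Spin(n) double-covers SO(n); both have Lie algebra so(n) of dimension n(n-1)/2.
n = 7
n(n-1) = 7 * 6 = 42
dim Spin(7) = 42/2 = 21


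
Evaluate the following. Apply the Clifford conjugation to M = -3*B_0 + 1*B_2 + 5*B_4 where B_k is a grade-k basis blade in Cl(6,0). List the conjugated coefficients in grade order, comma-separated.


Clifford conjugate sign for grade k: (-1)^(k(k+1)/2)
Grade 0: (-1)^(0*1/2) = (-1)^0 = 1, coeff -3 -> -3
Grade 2: (-1)^(2*3/2) = (-1)^3 = -1, coeff 1 -> -1
Grade 4: (-1)^(4*5/2) = (-1)^10 = 1, coeff 5 -> 5
Conjugated coefficients: -3, -1, 5


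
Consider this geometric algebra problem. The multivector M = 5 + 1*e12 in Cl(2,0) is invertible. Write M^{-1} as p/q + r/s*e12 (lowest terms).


M = 5 + 1*e12, where e12^2 = -1.
Since M commutes with its reverse ~M = a - b*e12, M * ~M = a^2 - b^2*e12^2 = a^2 + b^2.
So M^{-1} = ~M / (a^2 + b^2) = (a - b*e12)/(a^2 + b^2).
a^2 + b^2 = 25 + 1 = 26
Scalar part = 5/26 = 5/26
Bivector coeff = -1/26 = -1/26
M^{-1} = 5/26 - 1/26*e12


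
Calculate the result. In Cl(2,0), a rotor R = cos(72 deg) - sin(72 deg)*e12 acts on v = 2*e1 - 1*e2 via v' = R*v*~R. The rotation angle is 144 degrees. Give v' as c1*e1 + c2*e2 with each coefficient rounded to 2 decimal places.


Rotor R = cos(72deg) - sin(72deg)*e12
Rotation angle theta = 2 * 72 = 144 degrees
v' = R*v*~R rotates v by theta.
cos(144deg) = -0.8090, sin(144deg) = 0.5878
v'_1 = 2*cos(144deg) - (-1)*sin(144deg)
= 2*(-0.8090) - (-1)*0.5878
= -1.03
v'_2 = 2*sin(144deg) + (-1)*cos(144deg)
= 2*0.5878 + (-1)*(-0.8090)
= 1.98
v' = -1.03*e1 + 1.98*e2


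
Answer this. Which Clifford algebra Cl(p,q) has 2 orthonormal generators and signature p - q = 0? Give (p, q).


We need p + q = 2 and p - q = 0.
Adding: 2p = 2 + 0 = 2, so p = 1.
Then q = 2 - 1 = 1.
(p, q) = (1, 1)


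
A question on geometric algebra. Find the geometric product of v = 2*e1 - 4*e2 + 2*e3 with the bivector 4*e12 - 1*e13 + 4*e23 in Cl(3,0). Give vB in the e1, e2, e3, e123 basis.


vB has grade-1 (vector) and grade-3 (trivector) parts: vB = (v _| B) + (v ^ B).
Vector part <vB>_1:
  e1: -v2*b12 - v3*b13 = -(-4)*(4) - (2)*(-1) = 18
  e2: v1*b12 - v3*b23 = (2)*(4) - (2)*(4) = 0
  e3: v1*b13 + v2*b23 = (2)*(-1) + (-4)*(4) = -18
Trivector part <vB>_3:
  e123: v1*b23 - v2*b13 + v3*b12 = (2)*(4) - (-4)*(-1) + (2)*(4) = 12
vB = 18*e1 + 0*e2 - 18*e3 + 12*e123


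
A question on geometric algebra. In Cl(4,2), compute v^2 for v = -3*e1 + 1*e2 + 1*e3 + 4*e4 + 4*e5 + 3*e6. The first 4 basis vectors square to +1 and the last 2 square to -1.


v^2 = sum of c_i^2 * e_i^2
Positive signature terms (e_i^2 = +1): (-3)^2 + 1^2 + 1^2 + 4^2 = 27
Negative signature terms (e_j^2 = -1): 4^2 + 3^2 = 25
v^2 = 27 - 25 = 2


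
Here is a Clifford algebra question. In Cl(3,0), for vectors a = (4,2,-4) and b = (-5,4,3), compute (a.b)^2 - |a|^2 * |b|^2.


a . b = 4*(-5) + 2*4 + (-4)*3
= -20 + 8 + (-12) = -24
|a|^2 = 4^2 + 2^2 + (-4)^2 = 36
|b|^2 = (-5)^2 + 4^2 + 3^2 = 50
(a.b)^2 = (-24)^2 = 576
|a|^2 * |b|^2 = 36 * 50 = 1800
Result = 576 - 1800 = -1224


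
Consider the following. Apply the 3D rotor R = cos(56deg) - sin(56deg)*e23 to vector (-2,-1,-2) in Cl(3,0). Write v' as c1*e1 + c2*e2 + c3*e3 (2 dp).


Rotor R = cos(56deg) - sin(56deg)*e23
Rotation angle theta = 2 * 56 = 112 degrees in the e23 plane (e2 -> e3).
The component perpendicular to the plane (e1) is invariant: v'_1 = v1 = -2.00
cos(112deg) = -0.3746, sin(112deg) = 0.9272
v'_2 = v2*cos(theta) - v3*sin(theta) = -1*(-0.3746) - (-2)*0.9272 = 2.23
v'_3 = v2*sin(theta) + v3*cos(theta) = -1*0.9272 + (-2)*(-0.3746) = -0.18
v' = -2.00*e1 + 2.23*e2 - 0.18*e3


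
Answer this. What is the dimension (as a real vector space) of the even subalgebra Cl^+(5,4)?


Even subalgebra dimension = 2^(n-1)
n = 5 + 4 = 9
2^(9 - 1) = 2^8 = 256
Verification: sum of C(9,k) for even k = 1 + 36 + 126 + 84 + 9 = 256
Result = 256


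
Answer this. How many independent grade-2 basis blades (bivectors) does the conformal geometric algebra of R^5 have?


The conformal model of R^5 uses Cl(6,1) with m = 5 + 2 = 7 generators.
Number of grade-2 blades = C(m, 2) = C(7, 2)
= 7*6/2 = 21


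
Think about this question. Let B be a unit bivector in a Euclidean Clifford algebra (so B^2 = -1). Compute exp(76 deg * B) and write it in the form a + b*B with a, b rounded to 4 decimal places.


For a unit bivector B with B^2 = -1, the exponential series gives
e^(theta*B) = cos(theta) + sin(theta)*B (the GA analogue of Euler's formula).
theta = 76 degrees = 1.32645 rad
cos(76 deg) = 0.2419
sin(76 deg) = 0.9703
exp(theta*B) = 0.2419 + 0.9703*B


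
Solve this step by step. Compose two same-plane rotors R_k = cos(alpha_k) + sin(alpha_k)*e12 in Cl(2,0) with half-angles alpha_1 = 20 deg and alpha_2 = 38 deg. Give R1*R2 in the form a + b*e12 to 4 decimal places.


Same-plane rotors commute and their half-angles add:
R1*R2 = cos(a1 + a2) + sin(a1 + a2)*e12.
a1 + a2 = 20 + 38 = 58 deg
cos(58 deg) = 0.5299
sin(58 deg) = 0.8480
R1*R2 = 0.5299 + 0.8480*e12


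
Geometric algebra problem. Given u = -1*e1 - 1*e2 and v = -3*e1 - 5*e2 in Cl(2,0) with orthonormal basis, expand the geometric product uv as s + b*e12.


Expand: (-1*e1 - 1*e2)(-3*e1 - 5*e2)
= (-1)*(-3)*e1e1 + (-1)*(-5)*e1e2 + (-1)*(-3)*e2e1 + (-1)*(-5)*e2e2
Using e1^2 = e2^2 = 1, e2e1 = -e1e2:
Scalar part s = (-1)*(-3) + (-1)*(-5) = 3 + 5 = 8
Bivector part b = (-1)*(-5) - (-1)*(-3) = 5 - 3 = 2
uv = 8 + 2*e12


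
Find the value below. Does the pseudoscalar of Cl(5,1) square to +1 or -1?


The pseudoscalar I = e1...e_n (product of all n generators) of Cl(p,q) satisfies I^2 = (-1)^(q + n(n-1)/2).
p = 5, q = 1, n = p + q = 6
n(n-1)/2 = 6 * 5 / 2 = 15
Exponent = q + n(n-1)/2 = 1 + 15 = 16
I^2 = (-1)^16 = +1


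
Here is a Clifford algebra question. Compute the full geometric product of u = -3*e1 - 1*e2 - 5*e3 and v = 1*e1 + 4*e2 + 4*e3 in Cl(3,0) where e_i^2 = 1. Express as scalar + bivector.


In Cl(3,0): e_i^2 = 1, e_ie_j = -e_je_i for i != j.
Scalar part = u . v = (-3)*1 + (-1)*4 + (-5)*4
= -3 + (-4) + (-20) = -27
e12 coeff = (-3)*4 - (-1)*1 = -12 - (-1) = -11
e13 coeff = (-3)*4 - (-5)*1 = -12 - (-5) = -7
e23 coeff = (-1)*4 - (-5)*4 = -4 - (-20) = 16
uv = -27 - 11*e12 - 7*e13 + 16*e23


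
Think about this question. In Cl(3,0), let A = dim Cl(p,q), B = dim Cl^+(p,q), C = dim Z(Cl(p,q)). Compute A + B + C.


n = 3 + 0 = 3
Total dim = 2^3 = 8
Even subalgebra dim = 2^2 = 4
n is odd, so center dim = 2
Sum = 8 + 4 + 2 = 14


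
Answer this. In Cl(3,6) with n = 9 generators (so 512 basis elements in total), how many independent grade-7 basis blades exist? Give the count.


Number of grade-k basis blades in Cl(p,q) with n = p + q is C(n, k).
n = 3 + 6 = 9
C(9, 7) = 9! / (7! * 2!)
= 362880 / (5040 * 2)
= 36


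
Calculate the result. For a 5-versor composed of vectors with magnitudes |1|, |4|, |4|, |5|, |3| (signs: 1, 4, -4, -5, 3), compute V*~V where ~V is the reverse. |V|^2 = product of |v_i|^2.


Each vector v_i has |v_i|^2 = s_i^2
Squared scales: 1^2 = 1, 4^2 = 16, (-4)^2 = 16, (-5)^2 = 25, 3^2 = 9
|V|^2 = 1 * 16 * 16 * 25 * 9
= 57600


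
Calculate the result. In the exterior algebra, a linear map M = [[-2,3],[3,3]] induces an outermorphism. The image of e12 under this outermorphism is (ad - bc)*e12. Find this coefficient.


The outermorphism of a linear map f sends e1^e2 to f(e1)^f(e2).
f(e1) = -2*e1 + 3*e2
f(e2) = 3*e1 + 3*e2
f(e1) ^ f(e2) = (-2*e1 + 3*e2) ^ (3*e1 + 3*e2)
= (-2)*3*e12 + 3*3*e21
= (-6 - 9)*e12
= -15*e12
Coefficient = -15


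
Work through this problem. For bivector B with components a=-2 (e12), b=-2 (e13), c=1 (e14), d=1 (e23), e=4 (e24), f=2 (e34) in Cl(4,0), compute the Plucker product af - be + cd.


Plucker relation: af - be + cd
a*f = (-2)*2 = -4
b*e = (-2)*4 = -8
c*d = 1*1 = 1
af - be + cd = -4 - (-8) + 1
= 5


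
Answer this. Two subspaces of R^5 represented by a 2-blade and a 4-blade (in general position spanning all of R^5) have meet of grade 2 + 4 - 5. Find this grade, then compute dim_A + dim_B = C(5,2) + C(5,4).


Meet grade = grade(A) + grade(B) - n
= 2 + 4 - 5 = 1
C(5,2) = 10
C(5,4) = 5
dim_A + dim_B = 10 + 5 = 15


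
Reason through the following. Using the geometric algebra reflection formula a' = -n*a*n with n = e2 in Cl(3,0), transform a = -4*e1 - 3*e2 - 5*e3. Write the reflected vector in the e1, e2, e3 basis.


Reflection formula: a' = -n*a*n, with n = e2 (unit vector, n^2 = 1).
For reflection through hyperplane perp to e2:
The component along e2 flips sign, others stay.
a = (-4, -3, -5)
a' = (-4, 3, -5)
a' = -4*e1 + 3*e2 - 5*e3


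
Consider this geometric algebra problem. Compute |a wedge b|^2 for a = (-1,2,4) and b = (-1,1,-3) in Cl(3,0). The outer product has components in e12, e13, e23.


a wedge b = (a1*b2 - a2*b1)*e12 + (a1*b3 - a3*b1)*e13 + (a2*b3 - a3*b2)*e23
e12 coeff: (-1)*1 - 2*(-1) = -1 - (-2) = 1
e13 coeff: (-1)*(-3) - 4*(-1) = 3 - (-4) = 7
e23 coeff: 2*(-3) - 4*1 = -6 - 4 = -10
|a wedge b|^2 = 1^2 + 7^2 + (-10)^2
= 1 + 49 + 100
= 150


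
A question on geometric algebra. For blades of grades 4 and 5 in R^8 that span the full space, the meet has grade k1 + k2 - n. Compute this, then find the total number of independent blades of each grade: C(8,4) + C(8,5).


Meet grade = grade(A) + grade(B) - n
= 4 + 5 - 8 = 1
C(8,4) = 70
C(8,5) = 56
dim_A + dim_B = 70 + 56 = 126


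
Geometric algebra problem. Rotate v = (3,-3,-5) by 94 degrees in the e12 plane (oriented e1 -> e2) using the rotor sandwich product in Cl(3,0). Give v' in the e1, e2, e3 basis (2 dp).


Rotor R = cos(47deg) - sin(47deg)*e12
Rotation angle theta = 2 * 47 = 94 degrees in the e12 plane (e1 -> e2).
The component perpendicular to the plane (e3) is invariant: v'_3 = v3 = -5.00
cos(94deg) = -0.0698, sin(94deg) = 0.9976
v'_1 = v1*cos(theta) - v2*sin(theta) = 3*(-0.0698) - (-3)*0.9976 = 2.78
v'_2 = v1*sin(theta) + v2*cos(theta) = 3*0.9976 + (-3)*(-0.0698) = 3.20
v' = 2.78*e1 + 3.20*e2 - 5.00*e3


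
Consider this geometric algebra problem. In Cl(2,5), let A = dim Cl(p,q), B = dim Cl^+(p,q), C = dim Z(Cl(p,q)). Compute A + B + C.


n = 2 + 5 = 7
Total dim = 2^7 = 128
Even subalgebra dim = 2^6 = 64
n is odd, so center dim = 2
Sum = 128 + 64 + 2 = 194


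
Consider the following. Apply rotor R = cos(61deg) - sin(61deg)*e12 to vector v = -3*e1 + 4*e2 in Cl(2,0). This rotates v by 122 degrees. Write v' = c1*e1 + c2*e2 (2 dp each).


Rotor R = cos(61deg) - sin(61deg)*e12
Rotation angle theta = 2 * 61 = 122 degrees
v' = R*v*~R rotates v by theta.
cos(122deg) = -0.5299, sin(122deg) = 0.8480
v'_1 = -3*cos(122deg) - 4*sin(122deg)
= -3*(-0.5299) - 4*0.8480
= -1.80
v'_2 = -3*sin(122deg) + 4*cos(122deg)
= -3*0.8480 + 4*(-0.5299)
= -4.66
v' = -1.80*e1 - 4.66*e2


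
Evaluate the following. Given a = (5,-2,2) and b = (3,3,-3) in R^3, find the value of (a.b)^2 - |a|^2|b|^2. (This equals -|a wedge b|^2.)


a . b = 5*3 + (-2)*3 + 2*(-3)
= 15 + (-6) + (-6) = 3
|a|^2 = 5^2 + (-2)^2 + 2^2 = 33
|b|^2 = 3^2 + 3^2 + (-3)^2 = 27
(a.b)^2 = 3^2 = 9
|a|^2 * |b|^2 = 33 * 27 = 891
Result = 9 - 891 = -882


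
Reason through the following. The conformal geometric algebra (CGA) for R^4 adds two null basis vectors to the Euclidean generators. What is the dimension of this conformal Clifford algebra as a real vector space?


The conformal model of R^4 uses Cl(5,1): the 4 Euclidean generators plus two extra orthogonal generators e+ (e+^2 = +1) and e- (e-^2 = -1), from which the null vectors e0, einf are built.
Number of generators m = 4 + 2 = 6.
dim Cl(p,q) = 2^m = 2^6 = 64


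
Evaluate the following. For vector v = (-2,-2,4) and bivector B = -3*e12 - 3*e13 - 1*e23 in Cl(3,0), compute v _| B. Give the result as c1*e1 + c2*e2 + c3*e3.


Left contraction v _| B = <vB>_1 (grade-1 part of the geometric product vB).
Using e1_|e12 = e2, e2_|e12 = -e1, e1_|e13 = e3, e3_|e13 = -e1, e2_|e23 = e3, e3_|e23 = -e2:
e1 coeff: -v2*b12 - v3*b13 = -(-2)*(-3) - (4)*(-3) = 6
e2 coeff: v1*b12 - v3*b23 = (-2)*(-3) - (4)*(-1) = 10
e3 coeff: v1*b13 + v2*b23 = (-2)*(-3) + (-2)*(-1) = 8
v _| B = 6*e1 + 10*e2 + 8*e3


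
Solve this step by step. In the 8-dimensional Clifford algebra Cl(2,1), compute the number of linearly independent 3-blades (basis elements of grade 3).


Number of grade-k basis blades in Cl(p,q) with n = p + q is C(n, k).
n = 2 + 1 = 3
C(3, 3) = 3! / (3! * 0!)
= 6 / (6 * 1)
= 1


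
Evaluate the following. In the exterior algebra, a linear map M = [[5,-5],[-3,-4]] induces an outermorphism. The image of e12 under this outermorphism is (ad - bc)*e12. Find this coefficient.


The outermorphism of a linear map f sends e1^e2 to f(e1)^f(e2).
f(e1) = 5*e1 - 3*e2
f(e2) = -5*e1 - 4*e2
f(e1) ^ f(e2) = (5*e1 - 3*e2) ^ (-5*e1 - 4*e2)
= 5*(-4)*e12 + (-3)*(-5)*e21
= (-20 - 15)*e12
= -35*e12
Coefficient = -35


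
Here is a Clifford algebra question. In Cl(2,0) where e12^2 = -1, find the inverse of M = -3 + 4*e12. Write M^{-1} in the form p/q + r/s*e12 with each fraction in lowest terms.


M = -3 + 4*e12, where e12^2 = -1.
Since M commutes with its reverse ~M = a - b*e12, M * ~M = a^2 - b^2*e12^2 = a^2 + b^2.
So M^{-1} = ~M / (a^2 + b^2) = (a - b*e12)/(a^2 + b^2).
a^2 + b^2 = 9 + 16 = 25
Scalar part = -3/25 = -3/25
Bivector coeff = -4/25 = -4/25
M^{-1} = -3/25 - 4/25*e12


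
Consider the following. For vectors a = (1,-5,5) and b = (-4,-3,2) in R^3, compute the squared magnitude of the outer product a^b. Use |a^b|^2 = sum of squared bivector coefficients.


a wedge b = (a1*b2 - a2*b1)*e12 + (a1*b3 - a3*b1)*e13 + (a2*b3 - a3*b2)*e23
e12 coeff: 1*(-3) - (-5)*(-4) = -3 - 20 = -23
e13 coeff: 1*2 - 5*(-4) = 2 - (-20) = 22
e23 coeff: (-5)*2 - 5*(-3) = -10 - (-15) = 5
|a wedge b|^2 = (-23)^2 + 22^2 + 5^2
= 529 + 484 + 25
= 1038


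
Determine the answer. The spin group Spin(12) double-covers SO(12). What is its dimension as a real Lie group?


Spin(n) double-covers SO(n); both have Lie algebra so(n) of dimension n(n-1)/2.
n = 12
n(n-1) = 12 * 11 = 132
dim Spin(12) = 132/2 = 66


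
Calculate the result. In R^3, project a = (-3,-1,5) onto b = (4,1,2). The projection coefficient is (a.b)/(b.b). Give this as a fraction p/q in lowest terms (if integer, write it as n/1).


Projection coefficient = (a . b) / (b . b)
a . b = (-3)*4 + (-1)*1 + 5*2
= -12 + (-1) + 10 = -3
b . b = 4^2 + 1^2 + 2^2
= 16 + 1 + 4 = 21
Coefficient = -3/21
In lowest terms: -1/7


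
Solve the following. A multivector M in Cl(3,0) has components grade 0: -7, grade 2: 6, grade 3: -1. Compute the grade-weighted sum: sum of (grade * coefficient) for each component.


Grade-weighted sum = sum of grade_k * coefficient_k
0*(-7) = 0
2*6 = 12
3*(-1) = -3
Total = 0 + 12 + (-3) = 9


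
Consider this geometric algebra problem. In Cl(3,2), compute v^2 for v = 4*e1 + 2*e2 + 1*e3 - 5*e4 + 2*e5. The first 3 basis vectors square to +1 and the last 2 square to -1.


v^2 = sum of c_i^2 * e_i^2
Positive signature terms (e_i^2 = +1): 4^2 + 2^2 + 1^2 = 21
Negative signature terms (e_j^2 = -1): (-5)^2 + 2^2 = 29
v^2 = 21 - 29 = -8


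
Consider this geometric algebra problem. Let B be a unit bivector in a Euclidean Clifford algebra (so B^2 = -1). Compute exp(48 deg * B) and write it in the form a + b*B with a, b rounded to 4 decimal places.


For a unit bivector B with B^2 = -1, the exponential series gives
e^(theta*B) = cos(theta) + sin(theta)*B (the GA analogue of Euler's formula).
theta = 48 degrees = 0.837758 rad
cos(48 deg) = 0.6691
sin(48 deg) = 0.7431
exp(theta*B) = 0.6691 + 0.7431*B


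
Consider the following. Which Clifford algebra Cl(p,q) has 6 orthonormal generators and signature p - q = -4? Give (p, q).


We need p + q = 6 and p - q = -4.
Adding: 2p = 6 + (-4) = 2, so p = 1.
Then q = 6 - 1 = 5.
(p, q) = (1, 5)


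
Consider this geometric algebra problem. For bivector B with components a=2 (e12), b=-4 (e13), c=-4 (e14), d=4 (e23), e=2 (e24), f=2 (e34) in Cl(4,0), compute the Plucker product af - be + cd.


Plucker relation: af - be + cd
a*f = 2*2 = 4
b*e = (-4)*2 = -8
c*d = (-4)*4 = -16
af - be + cd = 4 - (-8) + (-16)
= -4


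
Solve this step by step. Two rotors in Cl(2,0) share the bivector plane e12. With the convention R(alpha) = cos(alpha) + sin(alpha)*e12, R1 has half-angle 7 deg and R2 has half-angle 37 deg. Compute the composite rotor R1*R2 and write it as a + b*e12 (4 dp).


Same-plane rotors commute and their half-angles add:
R1*R2 = cos(a1 + a2) + sin(a1 + a2)*e12.
a1 + a2 = 7 + 37 = 44 deg
cos(44 deg) = 0.7193
sin(44 deg) = 0.6947
R1*R2 = 0.7193 + 0.6947*e12


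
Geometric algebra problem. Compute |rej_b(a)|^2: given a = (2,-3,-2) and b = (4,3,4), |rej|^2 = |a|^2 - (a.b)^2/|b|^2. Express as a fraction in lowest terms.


|a|^2 = 2^2 + (-3)^2 + (-2)^2 = 17
|b|^2 = 4^2 + 3^2 + 4^2 = 41
a . b = 2*4 + (-3)*3 + (-2)*4 = -9
(a.b)^2 = (-9)^2 = 81
|rej|^2 = 17 - 81/41
= (697 - 81)/41
= 616/41
In lowest terms: 616/41


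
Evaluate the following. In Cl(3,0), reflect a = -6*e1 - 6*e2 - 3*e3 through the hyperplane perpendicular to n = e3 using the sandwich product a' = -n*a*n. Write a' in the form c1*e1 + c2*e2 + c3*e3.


Reflection formula: a' = -n*a*n, with n = e3 (unit vector, n^2 = 1).
For reflection through hyperplane perp to e3:
The component along e3 flips sign, others stay.
a = (-6, -6, -3)
a' = (-6, -6, 3)
a' = -6*e1 - 6*e2 + 3*e3


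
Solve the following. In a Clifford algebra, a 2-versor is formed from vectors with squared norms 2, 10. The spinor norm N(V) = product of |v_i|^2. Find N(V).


Spinor norm N(V) = |v1|^2 * |v2|^2 * ... * |v2|^2
= 2 * 10
Running product: 2, 20
N(V) = 20


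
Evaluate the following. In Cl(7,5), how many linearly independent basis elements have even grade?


Even subalgebra dimension = 2^(n-1)
n = 7 + 5 = 12
2^(12 - 1) = 2^11 = 2048
Verification: sum of C(12,k) for even k = 1 + 66 + 495 + 924 + 495 + 66 + 1 = 2048
Result = 2048


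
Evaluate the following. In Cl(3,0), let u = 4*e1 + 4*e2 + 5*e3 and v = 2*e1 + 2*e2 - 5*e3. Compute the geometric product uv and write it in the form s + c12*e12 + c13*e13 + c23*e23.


In Cl(3,0): e_i^2 = 1, e_ie_j = -e_je_i for i != j.
Scalar part = u . v = 4*2 + 4*2 + 5*(-5)
= 8 + 8 + (-25) = -9
e12 coeff = 4*2 - 4*2 = 8 - 8 = 0
e13 coeff = 4*(-5) - 5*2 = -20 - 10 = -30
e23 coeff = 4*(-5) - 5*2 = -20 - 10 = -30
uv = -9 + 0*e12 - 30*e13 - 30*e23


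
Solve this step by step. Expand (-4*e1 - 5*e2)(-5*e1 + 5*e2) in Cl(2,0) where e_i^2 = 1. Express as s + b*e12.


Expand: (-4*e1 - 5*e2)(-5*e1 + 5*e2)
= (-4)*(-5)*e1e1 + (-4)*5*e1e2 + (-5)*(-5)*e2e1 + (-5)*5*e2e2
Using e1^2 = e2^2 = 1, e2e1 = -e1e2:
Scalar part s = (-4)*(-5) + (-5)*5 = 20 + (-25) = -5
Bivector part b = (-4)*5 - (-5)*(-5) = -20 - 25 = -45
uv = -5 - 45*e12


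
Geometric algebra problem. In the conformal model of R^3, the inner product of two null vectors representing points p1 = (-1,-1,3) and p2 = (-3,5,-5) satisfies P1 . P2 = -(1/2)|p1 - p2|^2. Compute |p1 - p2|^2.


p1 - p2 = (2, -6, 8)
|p1 - p2|^2 = 2^2 + (-6)^2 + 8^2
= 4 + 36 + 64
= 104


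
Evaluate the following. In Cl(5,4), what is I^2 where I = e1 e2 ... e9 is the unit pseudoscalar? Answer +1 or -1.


The pseudoscalar I = e1...e_n (product of all n generators) of Cl(p,q) satisfies I^2 = (-1)^(q + n(n-1)/2).
p = 5, q = 4, n = p + q = 9
n(n-1)/2 = 9 * 8 / 2 = 36
Exponent = q + n(n-1)/2 = 4 + 36 = 40
I^2 = (-1)^40 = +1


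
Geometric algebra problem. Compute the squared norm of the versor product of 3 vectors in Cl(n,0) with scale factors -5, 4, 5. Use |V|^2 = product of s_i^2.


Each vector v_i has |v_i|^2 = s_i^2
Squared scales: (-5)^2 = 25, 4^2 = 16, 5^2 = 25
|V|^2 = 25 * 16 * 25
= 10000


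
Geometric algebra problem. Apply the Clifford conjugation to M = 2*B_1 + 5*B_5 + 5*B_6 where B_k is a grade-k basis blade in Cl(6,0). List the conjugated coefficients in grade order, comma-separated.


Clifford conjugate sign for grade k: (-1)^(k(k+1)/2)
Grade 1: (-1)^(1*2/2) = (-1)^1 = -1, coeff 2 -> -2
Grade 5: (-1)^(5*6/2) = (-1)^15 = -1, coeff 5 -> -5
Grade 6: (-1)^(6*7/2) = (-1)^21 = -1, coeff 5 -> -5
Conjugated coefficients: -2, -5, -5


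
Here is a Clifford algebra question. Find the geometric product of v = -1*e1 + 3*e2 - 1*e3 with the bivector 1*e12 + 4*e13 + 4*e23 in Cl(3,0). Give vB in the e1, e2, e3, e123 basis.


vB has grade-1 (vector) and grade-3 (trivector) parts: vB = (v _| B) + (v ^ B).
Vector part <vB>_1:
  e1: -v2*b12 - v3*b13 = -(3)*(1) - (-1)*(4) = 1
  e2: v1*b12 - v3*b23 = (-1)*(1) - (-1)*(4) = 3
  e3: v1*b13 + v2*b23 = (-1)*(4) + (3)*(4) = 8
Trivector part <vB>_3:
  e123: v1*b23 - v2*b13 + v3*b12 = (-1)*(4) - (3)*(4) + (-1)*(1) = -17
vB = 1*e1 + 3*e2 + 8*e3 - 17*e123


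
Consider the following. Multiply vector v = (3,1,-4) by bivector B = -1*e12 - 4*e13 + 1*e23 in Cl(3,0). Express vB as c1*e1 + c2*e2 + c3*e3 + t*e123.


vB has grade-1 (vector) and grade-3 (trivector) parts: vB = (v _| B) + (v ^ B).
Vector part <vB>_1:
  e1: -v2*b12 - v3*b13 = -(1)*(-1) - (-4)*(-4) = -15
  e2: v1*b12 - v3*b23 = (3)*(-1) - (-4)*(1) = 1
  e3: v1*b13 + v2*b23 = (3)*(-4) + (1)*(1) = -11
Trivector part <vB>_3:
  e123: v1*b23 - v2*b13 + v3*b12 = (3)*(1) - (1)*(-4) + (-4)*(-1) = 11
vB = -15*e1 + 1*e2 - 11*e3 + 11*e123


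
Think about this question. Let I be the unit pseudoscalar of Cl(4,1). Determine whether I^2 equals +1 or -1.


The pseudoscalar I = e1...e_n (product of all n generators) of Cl(p,q) satisfies I^2 = (-1)^(q + n(n-1)/2).
p = 4, q = 1, n = p + q = 5
n(n-1)/2 = 5 * 4 / 2 = 10
Exponent = q + n(n-1)/2 = 1 + 10 = 11
I^2 = (-1)^11 = -1


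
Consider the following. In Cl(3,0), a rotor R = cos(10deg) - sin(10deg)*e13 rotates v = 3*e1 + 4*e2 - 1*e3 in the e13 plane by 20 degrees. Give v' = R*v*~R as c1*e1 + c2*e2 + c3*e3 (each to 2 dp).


Rotor R = cos(10deg) - sin(10deg)*e13
Rotation angle theta = 2 * 10 = 20 degrees in the e13 plane (e1 -> e3).
The component perpendicular to the plane (e2) is invariant: v'_2 = v2 = 4.00
cos(20deg) = 0.9397, sin(20deg) = 0.3420
v'_1 = v1*cos(theta) - v3*sin(theta) = 3*0.9397 - (-1)*0.3420 = 3.16
v'_3 = v1*sin(theta) + v3*cos(theta) = 3*0.3420 + (-1)*0.9397 = 0.09
v' = 3.16*e1 + 4.00*e2 + 0.09*e3


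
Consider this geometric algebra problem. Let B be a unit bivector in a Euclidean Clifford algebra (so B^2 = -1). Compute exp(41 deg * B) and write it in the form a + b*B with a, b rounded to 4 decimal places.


For a unit bivector B with B^2 = -1, the exponential series gives
e^(theta*B) = cos(theta) + sin(theta)*B (the GA analogue of Euler's formula).
theta = 41 degrees = 0.715585 rad
cos(41 deg) = 0.7547
sin(41 deg) = 0.6561
exp(theta*B) = 0.7547 + 0.6561*B


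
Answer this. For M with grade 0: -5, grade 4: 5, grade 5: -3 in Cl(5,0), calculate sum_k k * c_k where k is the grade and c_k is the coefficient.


Grade-weighted sum = sum of grade_k * coefficient_k
0*(-5) = 0
4*5 = 20
5*(-3) = -15
Total = 0 + 20 + (-15) = 5


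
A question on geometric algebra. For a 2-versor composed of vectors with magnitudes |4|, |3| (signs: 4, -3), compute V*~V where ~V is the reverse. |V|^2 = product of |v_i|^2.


Each vector v_i has |v_i|^2 = s_i^2
Squared scales: 4^2 = 16, (-3)^2 = 9
|V|^2 = 16 * 9
= 144


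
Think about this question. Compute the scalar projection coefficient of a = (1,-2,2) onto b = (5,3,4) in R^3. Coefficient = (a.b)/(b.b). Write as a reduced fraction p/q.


Projection coefficient = (a . b) / (b . b)
a . b = 1*5 + (-2)*3 + 2*4
= 5 + (-6) + 8 = 7
b . b = 5^2 + 3^2 + 4^2
= 25 + 9 + 16 = 50
Coefficient = 7/50
In lowest terms: 7/50


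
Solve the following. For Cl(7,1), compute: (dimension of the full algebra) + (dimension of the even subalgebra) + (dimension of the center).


n = 7 + 1 = 8
Total dim = 2^8 = 256
Even subalgebra dim = 2^7 = 128
n is even, so center dim = 1
Sum = 256 + 128 + 1 = 385


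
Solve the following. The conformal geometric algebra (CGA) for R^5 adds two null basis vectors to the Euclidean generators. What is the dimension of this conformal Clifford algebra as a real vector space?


The conformal model of R^5 uses Cl(6,1): the 5 Euclidean generators plus two extra orthogonal generators e+ (e+^2 = +1) and e- (e-^2 = -1), from which the null vectors e0, einf are built.
Number of generators m = 5 + 2 = 7.
dim Cl(p,q) = 2^m = 2^7 = 128


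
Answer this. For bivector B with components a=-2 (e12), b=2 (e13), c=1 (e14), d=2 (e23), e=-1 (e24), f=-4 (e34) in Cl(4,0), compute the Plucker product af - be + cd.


Plucker relation: af - be + cd
a*f = (-2)*(-4) = 8
b*e = 2*(-1) = -2
c*d = 1*2 = 2
af - be + cd = 8 - (-2) + 2
= 12


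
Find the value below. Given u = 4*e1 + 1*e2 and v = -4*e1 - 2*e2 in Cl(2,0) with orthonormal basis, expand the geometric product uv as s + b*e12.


Expand: (4*e1 + 1*e2)(-4*e1 - 2*e2)
= 4*(-4)*e1e1 + 4*(-2)*e1e2 + 1*(-4)*e2e1 + 1*(-2)*e2e2
Using e1^2 = e2^2 = 1, e2e1 = -e1e2:
Scalar part s = 4*(-4) + 1*(-2) = -16 + (-2) = -18
Bivector part b = 4*(-2) - 1*(-4) = -8 - (-4) = -4
uv = -18 - 4*e12


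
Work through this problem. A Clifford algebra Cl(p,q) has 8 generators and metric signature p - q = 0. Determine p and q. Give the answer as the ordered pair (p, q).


We need p + q = 8 and p - q = 0.
Adding: 2p = 8 + 0 = 8, so p = 4.
Then q = 8 - 4 = 4.
(p, q) = (4, 4)


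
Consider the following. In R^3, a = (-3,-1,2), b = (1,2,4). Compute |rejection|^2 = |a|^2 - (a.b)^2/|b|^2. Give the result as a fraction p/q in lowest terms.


|a|^2 = (-3)^2 + (-1)^2 + 2^2 = 14
|b|^2 = 1^2 + 2^2 + 4^2 = 21
a . b = (-3)*1 + (-1)*2 + 2*4 = 3
(a.b)^2 = 3^2 = 9
|rej|^2 = 14 - 9/21
= (294 - 9)/21
= 285/21
In lowest terms: 95/7


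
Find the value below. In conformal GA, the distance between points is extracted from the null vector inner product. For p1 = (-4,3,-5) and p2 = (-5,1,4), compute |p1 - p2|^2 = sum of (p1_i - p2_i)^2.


p1 - p2 = (1, 2, -9)
|p1 - p2|^2 = 1^2 + 2^2 + (-9)^2
= 1 + 4 + 81
= 86


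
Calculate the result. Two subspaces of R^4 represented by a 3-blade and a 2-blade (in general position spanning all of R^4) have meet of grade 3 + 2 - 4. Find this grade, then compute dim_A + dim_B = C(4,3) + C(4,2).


Meet grade = grade(A) + grade(B) - n
= 3 + 2 - 4 = 1
C(4,3) = 4
C(4,2) = 6
dim_A + dim_B = 4 + 6 = 10


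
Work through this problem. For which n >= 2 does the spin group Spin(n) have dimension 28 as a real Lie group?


dim Spin(n) = dim so(n) = n(n-1)/2.
Solve n(n-1)/2 = 28, i.e. n^2 - n - 56 = 0.
Discriminant = 1 + 8*28 = 225
n = (1 + sqrt(225))/2 = (1 + 15)/2 = 8


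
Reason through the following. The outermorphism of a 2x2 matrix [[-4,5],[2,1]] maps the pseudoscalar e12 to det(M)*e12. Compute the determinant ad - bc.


The outermorphism of a linear map f sends e1^e2 to f(e1)^f(e2).
f(e1) = -4*e1 + 2*e2
f(e2) = 5*e1 + 1*e2
f(e1) ^ f(e2) = (-4*e1 + 2*e2) ^ (5*e1 + 1*e2)
= (-4)*1*e12 + 2*5*e21
= (-4 - 10)*e12
= -14*e12
Coefficient = -14


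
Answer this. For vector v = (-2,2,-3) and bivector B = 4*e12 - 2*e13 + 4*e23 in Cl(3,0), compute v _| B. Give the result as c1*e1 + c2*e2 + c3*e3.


Left contraction v _| B = <vB>_1 (grade-1 part of the geometric product vB).
Using e1_|e12 = e2, e2_|e12 = -e1, e1_|e13 = e3, e3_|e13 = -e1, e2_|e23 = e3, e3_|e23 = -e2:
e1 coeff: -v2*b12 - v3*b13 = -(2)*(4) - (-3)*(-2) = -14
e2 coeff: v1*b12 - v3*b23 = (-2)*(4) - (-3)*(4) = 4
e3 coeff: v1*b13 + v2*b23 = (-2)*(-2) + (2)*(4) = 12
v _| B = -14*e1 + 4*e2 + 12*e3


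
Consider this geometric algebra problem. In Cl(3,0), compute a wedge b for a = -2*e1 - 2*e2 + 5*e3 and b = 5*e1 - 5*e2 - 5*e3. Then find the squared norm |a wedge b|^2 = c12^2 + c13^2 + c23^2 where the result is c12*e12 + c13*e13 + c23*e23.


a wedge b = (a1*b2 - a2*b1)*e12 + (a1*b3 - a3*b1)*e13 + (a2*b3 - a3*b2)*e23
e12 coeff: (-2)*(-5) - (-2)*5 = 10 - (-10) = 20
e13 coeff: (-2)*(-5) - 5*5 = 10 - 25 = -15
e23 coeff: (-2)*(-5) - 5*(-5) = 10 - (-25) = 35
|a wedge b|^2 = 20^2 + (-15)^2 + 35^2
= 400 + 225 + 1225
= 1850


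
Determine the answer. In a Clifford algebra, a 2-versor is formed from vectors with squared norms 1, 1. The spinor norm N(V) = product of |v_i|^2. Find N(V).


Spinor norm N(V) = |v1|^2 * |v2|^2 * ... * |v2|^2
= 1 * 1
Running product: 1, 1
N(V) = 1


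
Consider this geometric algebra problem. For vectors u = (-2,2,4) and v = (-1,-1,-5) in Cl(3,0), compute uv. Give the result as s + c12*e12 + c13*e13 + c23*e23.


In Cl(3,0): e_i^2 = 1, e_ie_j = -e_je_i for i != j.
Scalar part = u . v = (-2)*(-1) + 2*(-1) + 4*(-5)
= 2 + (-2) + (-20) = -20
e12 coeff = (-2)*(-1) - 2*(-1) = 2 - (-2) = 4
e13 coeff = (-2)*(-5) - 4*(-1) = 10 - (-4) = 14
e23 coeff = 2*(-5) - 4*(-1) = -10 - (-4) = -6
uv = -20 + 4*e12 + 14*e13 - 6*e23


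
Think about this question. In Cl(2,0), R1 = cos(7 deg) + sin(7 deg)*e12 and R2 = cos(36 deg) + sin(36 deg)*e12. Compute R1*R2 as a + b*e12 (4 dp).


Same-plane rotors commute and their half-angles add:
R1*R2 = cos(a1 + a2) + sin(a1 + a2)*e12.
a1 + a2 = 7 + 36 = 43 deg
cos(43 deg) = 0.7314
sin(43 deg) = 0.6820
R1*R2 = 0.7314 + 0.6820*e12


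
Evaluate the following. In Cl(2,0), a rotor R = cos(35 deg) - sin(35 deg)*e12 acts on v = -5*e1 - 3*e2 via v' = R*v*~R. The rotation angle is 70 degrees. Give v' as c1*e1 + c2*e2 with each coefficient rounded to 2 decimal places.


Rotor R = cos(35deg) - sin(35deg)*e12
Rotation angle theta = 2 * 35 = 70 degrees
v' = R*v*~R rotates v by theta.
cos(70deg) = 0.3420, sin(70deg) = 0.9397
v'_1 = -5*cos(70deg) - (-3)*sin(70deg)
= -5*0.3420 - (-3)*0.9397
= 1.11
v'_2 = -5*sin(70deg) + (-3)*cos(70deg)
= -5*0.9397 + (-3)*0.3420
= -5.72
v' = 1.11*e1 - 5.72*e2


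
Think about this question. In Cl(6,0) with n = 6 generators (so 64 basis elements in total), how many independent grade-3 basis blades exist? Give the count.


Number of grade-k basis blades in Cl(p,q) with n = p + q is C(n, k).
n = 6 + 0 = 6
C(6, 3) = 6! / (3! * 3!)
= 720 / (6 * 6)
= 20


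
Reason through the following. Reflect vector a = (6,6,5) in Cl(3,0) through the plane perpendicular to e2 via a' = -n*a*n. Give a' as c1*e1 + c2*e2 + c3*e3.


Reflection formula: a' = -n*a*n, with n = e2 (unit vector, n^2 = 1).
For reflection through hyperplane perp to e2:
The component along e2 flips sign, others stay.
a = (6, 6, 5)
a' = (6, -6, 5)
a' = 6*e1 - 6*e2 + 5*e3


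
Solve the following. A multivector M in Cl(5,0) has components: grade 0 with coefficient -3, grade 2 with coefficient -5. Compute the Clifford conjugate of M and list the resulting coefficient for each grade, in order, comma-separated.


Clifford conjugate sign for grade k: (-1)^(k(k+1)/2)
Grade 0: (-1)^(0*1/2) = (-1)^0 = 1, coeff -3 -> -3
Grade 2: (-1)^(2*3/2) = (-1)^3 = -1, coeff -5 -> 5
Conjugated coefficients: -3, 5
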